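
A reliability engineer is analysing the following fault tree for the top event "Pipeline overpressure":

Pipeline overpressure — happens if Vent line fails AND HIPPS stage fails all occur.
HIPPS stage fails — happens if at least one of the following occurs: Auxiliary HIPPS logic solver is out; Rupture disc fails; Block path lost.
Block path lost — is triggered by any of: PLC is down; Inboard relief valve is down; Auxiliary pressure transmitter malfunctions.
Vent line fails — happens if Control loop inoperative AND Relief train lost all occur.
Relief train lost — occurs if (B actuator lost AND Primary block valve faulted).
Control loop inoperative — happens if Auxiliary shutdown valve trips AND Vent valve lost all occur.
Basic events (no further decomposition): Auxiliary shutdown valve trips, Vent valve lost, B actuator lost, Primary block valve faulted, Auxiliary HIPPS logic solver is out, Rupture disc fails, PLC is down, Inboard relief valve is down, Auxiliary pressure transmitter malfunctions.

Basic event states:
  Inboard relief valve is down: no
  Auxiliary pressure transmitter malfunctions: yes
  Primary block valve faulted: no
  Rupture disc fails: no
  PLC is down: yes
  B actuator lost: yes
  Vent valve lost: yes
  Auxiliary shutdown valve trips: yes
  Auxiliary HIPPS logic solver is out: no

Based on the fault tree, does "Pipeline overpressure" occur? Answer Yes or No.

No

Control loop inoperative [AND]: Auxiliary shutdown valve trips=occurs, Vent valve lost=occurs → all inputs occur → occurs.
Relief train lost [AND]: B actuator lost=occurs, Primary block valve faulted=not → not all inputs occur → does not occur.
Vent line fails [AND]: Control loop inoperative=occurs, Relief train lost=not → not all inputs occur → does not occur.
Block path lost [OR]: PLC is down=occurs, Inboard relief valve is down=not, Auxiliary pressure transmitter malfunctions=occurs → at least one input occurs → occurs.
HIPPS stage fails [OR]: Auxiliary HIPPS logic solver is out=not, Rupture disc fails=not, Block path lost=occurs → at least one input occurs → occurs.
Pipeline overpressure [AND]: Vent line fails=not, HIPPS stage fails=occurs → not all inputs occur → does not occur.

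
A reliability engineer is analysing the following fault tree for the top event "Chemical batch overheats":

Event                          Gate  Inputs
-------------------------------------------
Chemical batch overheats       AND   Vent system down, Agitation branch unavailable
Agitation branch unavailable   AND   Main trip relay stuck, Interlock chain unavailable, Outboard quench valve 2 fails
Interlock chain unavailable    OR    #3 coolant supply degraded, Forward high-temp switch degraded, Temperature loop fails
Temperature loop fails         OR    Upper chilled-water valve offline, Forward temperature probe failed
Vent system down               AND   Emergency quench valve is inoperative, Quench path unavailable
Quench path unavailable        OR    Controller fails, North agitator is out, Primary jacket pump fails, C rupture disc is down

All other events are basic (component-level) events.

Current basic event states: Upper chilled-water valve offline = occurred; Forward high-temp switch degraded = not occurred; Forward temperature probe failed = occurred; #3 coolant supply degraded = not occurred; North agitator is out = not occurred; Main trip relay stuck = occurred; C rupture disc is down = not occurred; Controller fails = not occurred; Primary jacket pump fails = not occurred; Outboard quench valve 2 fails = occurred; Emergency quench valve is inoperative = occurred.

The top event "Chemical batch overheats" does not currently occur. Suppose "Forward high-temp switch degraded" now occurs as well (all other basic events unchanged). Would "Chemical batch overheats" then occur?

No

Counterfactual: set "Forward high-temp switch degraded" to occurred.
Quench path unavailable [OR]: Controller fails=not, North agitator is out=not, Primary jacket pump fails=not, C rupture disc is down=not → no input occurs → does not occur.
Vent system down [AND]: Emergency quench valve is inoperative=occurs, Quench path unavailable=not → not all inputs occur → does not occur.
Temperature loop fails [OR]: Upper chilled-water valve offline=occurs, Forward temperature probe failed=occurs → at least one input occurs → occurs.
Interlock chain unavailable [OR]: #3 coolant supply degraded=not, Forward high-temp switch degraded=occurs, Temperature loop fails=occurs → at least one input occurs → occurs.
Agitation branch unavailable [AND]: Main trip relay stuck=occurs, Interlock chain unavailable=occurs, Outboard quench valve 2 fails=occurs → all inputs occur → occurs.
Chemical batch overheats [AND]: Vent system down=not, Agitation branch unavailable=occurs → not all inputs occur → does not occur.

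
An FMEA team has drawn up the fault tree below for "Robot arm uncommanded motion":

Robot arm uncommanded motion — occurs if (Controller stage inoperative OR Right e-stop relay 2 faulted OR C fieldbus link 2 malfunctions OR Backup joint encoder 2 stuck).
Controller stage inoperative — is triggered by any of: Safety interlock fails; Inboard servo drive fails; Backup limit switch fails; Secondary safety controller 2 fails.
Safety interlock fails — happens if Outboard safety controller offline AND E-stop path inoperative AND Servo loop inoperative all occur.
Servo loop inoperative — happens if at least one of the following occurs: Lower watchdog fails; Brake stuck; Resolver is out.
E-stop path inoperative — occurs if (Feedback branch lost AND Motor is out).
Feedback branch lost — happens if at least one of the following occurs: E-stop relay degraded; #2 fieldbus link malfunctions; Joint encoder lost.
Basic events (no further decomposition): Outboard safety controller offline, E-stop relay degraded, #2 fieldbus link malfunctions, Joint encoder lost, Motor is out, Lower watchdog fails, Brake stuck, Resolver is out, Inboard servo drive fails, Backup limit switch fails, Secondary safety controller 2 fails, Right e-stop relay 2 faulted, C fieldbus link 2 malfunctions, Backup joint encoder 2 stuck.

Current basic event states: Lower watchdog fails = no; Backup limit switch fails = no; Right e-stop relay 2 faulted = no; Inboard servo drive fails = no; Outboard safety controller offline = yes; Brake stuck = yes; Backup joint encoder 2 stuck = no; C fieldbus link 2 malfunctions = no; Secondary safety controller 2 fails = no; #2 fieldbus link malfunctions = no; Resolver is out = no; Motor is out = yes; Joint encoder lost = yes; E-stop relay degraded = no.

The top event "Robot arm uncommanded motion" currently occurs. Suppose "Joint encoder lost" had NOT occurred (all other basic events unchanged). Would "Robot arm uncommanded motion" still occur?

No

Counterfactual: set "Joint encoder lost" to not occurred.
Feedback branch lost [OR]: E-stop relay degraded=not, #2 fieldbus link malfunctions=not, Joint encoder lost=not → no input occurs → does not occur.
E-stop path inoperative [AND]: Feedback branch lost=not, Motor is out=occurs → not all inputs occur → does not occur.
Servo loop inoperative [OR]: Lower watchdog fails=not, Brake stuck=occurs, Resolver is out=not → at least one input occurs → occurs.
Safety interlock fails [AND]: Outboard safety controller offline=occurs, E-stop path inoperative=not, Servo loop inoperative=occurs → not all inputs occur → does not occur.
Controller stage inoperative [OR]: Safety interlock fails=not, Inboard servo drive fails=not, Backup limit switch fails=not, Secondary safety controller 2 fails=not → no input occurs → does not occur.
Robot arm uncommanded motion [OR]: Controller stage inoperative=not, Right e-stop relay 2 faulted=not, C fieldbus link 2 malfunctions=not, Backup joint encoder 2 stuck=not → no input occurs → does not occur.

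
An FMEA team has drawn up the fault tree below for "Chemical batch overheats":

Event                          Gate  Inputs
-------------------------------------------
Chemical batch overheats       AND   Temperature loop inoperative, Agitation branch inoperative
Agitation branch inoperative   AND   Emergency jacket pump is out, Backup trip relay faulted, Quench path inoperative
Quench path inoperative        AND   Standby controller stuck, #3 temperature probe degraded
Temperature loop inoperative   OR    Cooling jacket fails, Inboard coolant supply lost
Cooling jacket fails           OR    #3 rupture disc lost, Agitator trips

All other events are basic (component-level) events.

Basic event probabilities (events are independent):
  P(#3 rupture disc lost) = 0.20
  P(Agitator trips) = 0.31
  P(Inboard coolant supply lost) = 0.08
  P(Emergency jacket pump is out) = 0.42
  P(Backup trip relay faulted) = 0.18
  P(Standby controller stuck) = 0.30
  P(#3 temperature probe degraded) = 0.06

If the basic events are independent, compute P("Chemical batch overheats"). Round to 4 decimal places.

P(Cooling jacket fails) [OR] = 1 − (1−0.20) × (1−0.31) = 0.448000
P(Temperature loop inoperative) [OR] = 1 − (1−0.448000) × (1−0.08) = 0.492160
P(Quench path inoperative) [AND] = 0.30 × 0.06 = 0.018000
P(Agitation branch inoperative) [AND] = 0.42 × 0.18 × 0.018000 = 0.001361
P(Chemical batch overheats) [AND] = 0.492160 × 0.001361 = 0.000670
Rounded to 4 decimal places: P(Chemical batch overheats) ≈ 0.0007.

0.0007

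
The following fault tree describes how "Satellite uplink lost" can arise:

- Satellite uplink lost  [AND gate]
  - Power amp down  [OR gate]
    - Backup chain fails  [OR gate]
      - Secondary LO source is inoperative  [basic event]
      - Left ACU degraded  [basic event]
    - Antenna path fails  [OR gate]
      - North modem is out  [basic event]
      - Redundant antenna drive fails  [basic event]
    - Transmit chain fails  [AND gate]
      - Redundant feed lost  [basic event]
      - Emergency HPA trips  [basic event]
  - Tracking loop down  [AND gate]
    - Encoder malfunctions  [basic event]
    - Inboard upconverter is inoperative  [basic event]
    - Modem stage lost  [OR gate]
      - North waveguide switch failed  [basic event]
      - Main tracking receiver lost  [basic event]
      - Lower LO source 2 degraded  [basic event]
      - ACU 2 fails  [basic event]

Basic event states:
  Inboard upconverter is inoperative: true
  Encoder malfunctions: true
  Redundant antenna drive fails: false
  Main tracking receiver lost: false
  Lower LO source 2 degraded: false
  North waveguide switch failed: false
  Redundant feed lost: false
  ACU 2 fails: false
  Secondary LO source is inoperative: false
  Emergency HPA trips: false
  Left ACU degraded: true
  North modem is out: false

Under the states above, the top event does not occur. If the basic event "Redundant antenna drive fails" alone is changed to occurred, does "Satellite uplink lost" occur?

No

Counterfactual: set "Redundant antenna drive fails" to occurred.
Backup chain fails [OR]: Secondary LO source is inoperative=not, Left ACU degraded=occurs → at least one input occurs → occurs.
Antenna path fails [OR]: North modem is out=not, Redundant antenna drive fails=occurs → at least one input occurs → occurs.
Transmit chain fails [AND]: Redundant feed lost=not, Emergency HPA trips=not → not all inputs occur → does not occur.
Power amp down [OR]: Backup chain fails=occurs, Antenna path fails=occurs, Transmit chain fails=not → at least one input occurs → occurs.
Modem stage lost [OR]: North waveguide switch failed=not, Main tracking receiver lost=not, Lower LO source 2 degraded=not, ACU 2 fails=not → no input occurs → does not occur.
Tracking loop down [AND]: Encoder malfunctions=occurs, Inboard upconverter is inoperative=occurs, Modem stage lost=not → not all inputs occur → does not occur.
Satellite uplink lost [AND]: Power amp down=occurs, Tracking loop down=not → not all inputs occur → does not occur.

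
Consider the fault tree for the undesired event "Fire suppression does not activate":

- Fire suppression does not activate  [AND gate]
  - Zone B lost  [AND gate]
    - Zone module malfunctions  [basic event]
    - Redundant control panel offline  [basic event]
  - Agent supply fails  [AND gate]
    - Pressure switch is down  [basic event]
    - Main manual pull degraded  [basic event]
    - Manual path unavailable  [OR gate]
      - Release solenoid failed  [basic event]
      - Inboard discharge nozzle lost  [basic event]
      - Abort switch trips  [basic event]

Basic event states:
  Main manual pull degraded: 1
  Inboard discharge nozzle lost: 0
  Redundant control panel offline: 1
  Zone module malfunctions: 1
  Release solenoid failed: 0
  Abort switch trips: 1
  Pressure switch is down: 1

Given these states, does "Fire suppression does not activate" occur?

Zone B lost [AND]: Zone module malfunctions=occurs, Redundant control panel offline=occurs → all inputs occur → occurs.
Manual path unavailable [OR]: Release solenoid failed=not, Inboard discharge nozzle lost=not, Abort switch trips=occurs → at least one input occurs → occurs.
Agent supply fails [AND]: Pressure switch is down=occurs, Main manual pull degraded=occurs, Manual path unavailable=occurs → all inputs occur → occurs.
Fire suppression does not activate [AND]: Zone B lost=occurs, Agent supply fails=occurs → all inputs occur → occurs.

Yes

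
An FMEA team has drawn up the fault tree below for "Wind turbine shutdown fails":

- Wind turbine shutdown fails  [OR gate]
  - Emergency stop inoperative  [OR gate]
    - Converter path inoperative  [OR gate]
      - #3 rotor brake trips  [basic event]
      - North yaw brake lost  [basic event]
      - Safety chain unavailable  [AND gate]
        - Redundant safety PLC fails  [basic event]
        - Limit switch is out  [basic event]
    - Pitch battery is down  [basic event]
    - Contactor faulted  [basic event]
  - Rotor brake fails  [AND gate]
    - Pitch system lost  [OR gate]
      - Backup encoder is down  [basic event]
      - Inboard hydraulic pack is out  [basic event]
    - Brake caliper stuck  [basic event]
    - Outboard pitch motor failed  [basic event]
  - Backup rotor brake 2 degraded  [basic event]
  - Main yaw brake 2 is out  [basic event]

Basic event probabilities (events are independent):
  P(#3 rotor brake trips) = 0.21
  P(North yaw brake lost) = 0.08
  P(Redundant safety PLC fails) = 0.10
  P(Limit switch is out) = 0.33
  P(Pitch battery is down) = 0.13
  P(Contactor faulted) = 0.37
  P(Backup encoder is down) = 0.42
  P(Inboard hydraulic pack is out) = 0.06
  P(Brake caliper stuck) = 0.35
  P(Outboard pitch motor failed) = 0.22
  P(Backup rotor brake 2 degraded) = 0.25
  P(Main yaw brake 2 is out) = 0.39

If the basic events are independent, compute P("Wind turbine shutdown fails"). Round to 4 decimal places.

P(Safety chain unavailable) [AND] = 0.10 × 0.33 = 0.033000
P(Converter path inoperative) [OR] = 1 − (1−0.21) × (1−0.08) × (1−0.033000) = 0.297184
P(Emergency stop inoperative) [OR] = 1 − (1−0.297184) × (1−0.13) × (1−0.37) = 0.614787
P(Pitch system lost) [OR] = 1 − (1−0.42) × (1−0.06) = 0.454800
P(Rotor brake fails) [AND] = 0.454800 × 0.35 × 0.22 = 0.035020
P(Wind turbine shutdown fails) [OR] = 1 − (1−0.614787) × (1−0.035020) × (1−0.25) × (1−0.39) = 0.829937
Rounded to 4 decimal places: P(Wind turbine shutdown fails) ≈ 0.8299.

0.8299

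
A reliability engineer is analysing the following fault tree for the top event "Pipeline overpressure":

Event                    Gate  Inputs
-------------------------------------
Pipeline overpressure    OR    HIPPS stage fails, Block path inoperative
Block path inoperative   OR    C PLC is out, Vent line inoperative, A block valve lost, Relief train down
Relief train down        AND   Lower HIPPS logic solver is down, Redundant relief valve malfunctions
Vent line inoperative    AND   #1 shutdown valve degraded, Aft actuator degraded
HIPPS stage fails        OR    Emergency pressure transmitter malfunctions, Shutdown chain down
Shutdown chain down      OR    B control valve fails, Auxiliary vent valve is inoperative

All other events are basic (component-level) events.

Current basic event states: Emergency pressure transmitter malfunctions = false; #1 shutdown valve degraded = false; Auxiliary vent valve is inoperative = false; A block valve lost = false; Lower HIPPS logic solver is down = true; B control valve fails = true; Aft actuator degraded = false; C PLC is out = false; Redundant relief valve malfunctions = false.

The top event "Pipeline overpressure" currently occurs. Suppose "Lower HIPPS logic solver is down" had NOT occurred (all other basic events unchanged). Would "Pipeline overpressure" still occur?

Counterfactual: set "Lower HIPPS logic solver is down" to not occurred.
Shutdown chain down [OR]: B control valve fails=occurs, Auxiliary vent valve is inoperative=not → at least one input occurs → occurs.
HIPPS stage fails [OR]: Emergency pressure transmitter malfunctions=not, Shutdown chain down=occurs → at least one input occurs → occurs.
Vent line inoperative [AND]: #1 shutdown valve degraded=not, Aft actuator degraded=not → not all inputs occur → does not occur.
Relief train down [AND]: Lower HIPPS logic solver is down=not, Redundant relief valve malfunctions=not → not all inputs occur → does not occur.
Block path inoperative [OR]: C PLC is out=not, Vent line inoperative=not, A block valve lost=not, Relief train down=not → no input occurs → does not occur.
Pipeline overpressure [OR]: HIPPS stage fails=occurs, Block path inoperative=not → at least one input occurs → occurs.

Yes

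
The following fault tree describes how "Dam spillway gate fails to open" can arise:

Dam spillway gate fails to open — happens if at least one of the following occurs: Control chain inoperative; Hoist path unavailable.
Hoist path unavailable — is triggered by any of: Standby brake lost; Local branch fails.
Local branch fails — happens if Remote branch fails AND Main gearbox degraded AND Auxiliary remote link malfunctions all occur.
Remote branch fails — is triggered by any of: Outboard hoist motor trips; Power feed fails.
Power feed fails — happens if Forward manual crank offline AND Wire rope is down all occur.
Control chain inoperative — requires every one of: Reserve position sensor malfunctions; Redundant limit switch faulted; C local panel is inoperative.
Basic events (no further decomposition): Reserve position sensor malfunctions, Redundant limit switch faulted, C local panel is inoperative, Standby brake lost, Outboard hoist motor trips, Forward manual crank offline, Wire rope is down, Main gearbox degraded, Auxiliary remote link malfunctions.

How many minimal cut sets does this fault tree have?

Control chain inoperative [AND]: one cut set from each child combined → 1 × 1 × 1 = 1 cut set(s).
Power feed fails [AND]: one cut set from each child combined → 1 × 1 = 1 cut set(s).
Remote branch fails [OR]: union of children's cut sets → 2 cut set(s).
Local branch fails [AND]: one cut set from each child combined → 2 × 1 × 1 = 2 cut set(s).
Hoist path unavailable [OR]: union of children's cut sets → 3 cut set(s).
Dam spillway gate fails to open [OR]: union of children's cut sets → 4 cut set(s).
Minimal cut sets: {C local panel is inoperative, Redundant limit switch faulted, Reserve position sensor malfunctions}; {Standby brake lost}; {Auxiliary remote link malfunctions, Main gearbox degraded, Outboard hoist motor trips}; {Auxiliary remote link malfunctions, Forward manual crank offline, Main gearbox degraded, Wire rope is down}.

4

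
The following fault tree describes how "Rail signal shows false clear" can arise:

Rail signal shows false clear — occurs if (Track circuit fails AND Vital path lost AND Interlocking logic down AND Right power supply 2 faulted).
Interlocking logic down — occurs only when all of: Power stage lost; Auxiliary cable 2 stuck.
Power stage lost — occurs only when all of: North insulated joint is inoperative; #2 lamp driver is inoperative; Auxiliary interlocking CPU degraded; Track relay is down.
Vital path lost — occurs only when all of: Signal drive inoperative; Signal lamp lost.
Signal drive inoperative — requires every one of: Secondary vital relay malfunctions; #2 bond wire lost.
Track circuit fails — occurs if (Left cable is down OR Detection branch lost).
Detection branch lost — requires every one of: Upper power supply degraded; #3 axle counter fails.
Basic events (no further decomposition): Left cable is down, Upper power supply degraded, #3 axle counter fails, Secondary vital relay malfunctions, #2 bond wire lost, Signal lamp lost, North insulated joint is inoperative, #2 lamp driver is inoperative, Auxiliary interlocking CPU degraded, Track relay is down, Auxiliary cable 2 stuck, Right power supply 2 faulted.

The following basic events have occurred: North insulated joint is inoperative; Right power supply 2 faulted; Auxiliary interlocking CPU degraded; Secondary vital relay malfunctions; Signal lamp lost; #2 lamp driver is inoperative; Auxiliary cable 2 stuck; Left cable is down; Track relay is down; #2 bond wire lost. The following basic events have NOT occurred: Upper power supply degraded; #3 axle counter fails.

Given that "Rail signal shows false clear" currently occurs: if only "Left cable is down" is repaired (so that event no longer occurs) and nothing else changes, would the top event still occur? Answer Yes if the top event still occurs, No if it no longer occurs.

Counterfactual: set "Left cable is down" to not occurred.
Detection branch lost [AND]: Upper power supply degraded=not, #3 axle counter fails=not → not all inputs occur → does not occur.
Track circuit fails [OR]: Left cable is down=not, Detection branch lost=not → no input occurs → does not occur.
Signal drive inoperative [AND]: Secondary vital relay malfunctions=occurs, #2 bond wire lost=occurs → all inputs occur → occurs.
Vital path lost [AND]: Signal drive inoperative=occurs, Signal lamp lost=occurs → all inputs occur → occurs.
Power stage lost [AND]: North insulated joint is inoperative=occurs, #2 lamp driver is inoperative=occurs, Auxiliary interlocking CPU degraded=occurs, Track relay is down=occurs → all inputs occur → occurs.
Interlocking logic down [AND]: Power stage lost=occurs, Auxiliary cable 2 stuck=occurs → all inputs occur → occurs.
Rail signal shows false clear [AND]: Track circuit fails=not, Vital path lost=occurs, Interlocking logic down=occurs, Right power supply 2 faulted=occurs → not all inputs occur → does not occur.

No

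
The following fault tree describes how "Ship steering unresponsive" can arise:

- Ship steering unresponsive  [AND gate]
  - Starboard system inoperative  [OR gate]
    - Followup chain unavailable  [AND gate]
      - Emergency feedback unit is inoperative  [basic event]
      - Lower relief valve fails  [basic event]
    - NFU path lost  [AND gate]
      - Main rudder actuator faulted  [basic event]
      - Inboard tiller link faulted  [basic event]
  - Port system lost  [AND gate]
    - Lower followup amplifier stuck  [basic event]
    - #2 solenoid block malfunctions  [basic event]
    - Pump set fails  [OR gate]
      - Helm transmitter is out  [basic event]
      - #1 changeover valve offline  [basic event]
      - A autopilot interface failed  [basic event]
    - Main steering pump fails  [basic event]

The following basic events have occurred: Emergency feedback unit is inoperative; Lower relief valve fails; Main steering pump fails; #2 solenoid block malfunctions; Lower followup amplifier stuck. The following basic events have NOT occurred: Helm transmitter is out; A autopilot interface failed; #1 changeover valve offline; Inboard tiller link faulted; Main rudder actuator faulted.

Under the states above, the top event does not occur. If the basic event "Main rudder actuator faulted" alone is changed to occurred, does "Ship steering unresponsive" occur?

Counterfactual: set "Main rudder actuator faulted" to occurred.
Followup chain unavailable [AND]: Emergency feedback unit is inoperative=occurs, Lower relief valve fails=occurs → all inputs occur → occurs.
NFU path lost [AND]: Main rudder actuator faulted=occurs, Inboard tiller link faulted=not → not all inputs occur → does not occur.
Starboard system inoperative [OR]: Followup chain unavailable=occurs, NFU path lost=not → at least one input occurs → occurs.
Pump set fails [OR]: Helm transmitter is out=not, #1 changeover valve offline=not, A autopilot interface failed=not → no input occurs → does not occur.
Port system lost [AND]: Lower followup amplifier stuck=occurs, #2 solenoid block malfunctions=occurs, Pump set fails=not, Main steering pump fails=occurs → not all inputs occur → does not occur.
Ship steering unresponsive [AND]: Starboard system inoperative=occurs, Port system lost=not → not all inputs occur → does not occur.

No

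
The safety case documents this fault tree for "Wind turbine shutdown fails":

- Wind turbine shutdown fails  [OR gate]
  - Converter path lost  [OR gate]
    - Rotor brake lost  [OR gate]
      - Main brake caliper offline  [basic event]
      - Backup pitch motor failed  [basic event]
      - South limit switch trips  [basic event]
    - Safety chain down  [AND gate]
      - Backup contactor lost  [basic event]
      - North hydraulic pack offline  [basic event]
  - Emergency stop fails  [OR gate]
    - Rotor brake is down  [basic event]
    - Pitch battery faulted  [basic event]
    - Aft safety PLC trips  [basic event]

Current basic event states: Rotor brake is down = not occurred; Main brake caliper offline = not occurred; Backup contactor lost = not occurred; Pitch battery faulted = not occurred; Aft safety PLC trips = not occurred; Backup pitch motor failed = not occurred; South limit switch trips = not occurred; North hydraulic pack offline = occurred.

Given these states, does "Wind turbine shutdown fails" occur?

No

Rotor brake lost [OR]: Main brake caliper offline=not, Backup pitch motor failed=not, South limit switch trips=not → no input occurs → does not occur.
Safety chain down [AND]: Backup contactor lost=not, North hydraulic pack offline=occurs → not all inputs occur → does not occur.
Converter path lost [OR]: Rotor brake lost=not, Safety chain down=not → no input occurs → does not occur.
Emergency stop fails [OR]: Rotor brake is down=not, Pitch battery faulted=not, Aft safety PLC trips=not → no input occurs → does not occur.
Wind turbine shutdown fails [OR]: Converter path lost=not, Emergency stop fails=not → no input occurs → does not occur.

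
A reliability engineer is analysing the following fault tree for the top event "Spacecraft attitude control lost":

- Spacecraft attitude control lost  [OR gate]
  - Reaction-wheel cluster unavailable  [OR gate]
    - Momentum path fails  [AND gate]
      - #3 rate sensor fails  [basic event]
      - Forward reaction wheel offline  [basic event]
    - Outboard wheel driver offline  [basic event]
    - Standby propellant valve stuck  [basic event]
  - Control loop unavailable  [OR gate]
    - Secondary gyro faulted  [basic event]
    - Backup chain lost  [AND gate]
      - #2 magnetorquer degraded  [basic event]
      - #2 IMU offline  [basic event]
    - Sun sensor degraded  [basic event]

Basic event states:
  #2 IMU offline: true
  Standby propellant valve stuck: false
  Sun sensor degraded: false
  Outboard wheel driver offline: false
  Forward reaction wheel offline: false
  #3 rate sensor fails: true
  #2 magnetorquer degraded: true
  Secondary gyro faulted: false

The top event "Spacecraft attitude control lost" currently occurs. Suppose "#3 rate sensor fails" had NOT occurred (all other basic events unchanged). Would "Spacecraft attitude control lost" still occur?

Counterfactual: set "#3 rate sensor fails" to not occurred.
Momentum path fails [AND]: #3 rate sensor fails=not, Forward reaction wheel offline=not → not all inputs occur → does not occur.
Reaction-wheel cluster unavailable [OR]: Momentum path fails=not, Outboard wheel driver offline=not, Standby propellant valve stuck=not → no input occurs → does not occur.
Backup chain lost [AND]: #2 magnetorquer degraded=occurs, #2 IMU offline=occurs → all inputs occur → occurs.
Control loop unavailable [OR]: Secondary gyro faulted=not, Backup chain lost=occurs, Sun sensor degraded=not → at least one input occurs → occurs.
Spacecraft attitude control lost [OR]: Reaction-wheel cluster unavailable=not, Control loop unavailable=occurs → at least one input occurs → occurs.

Yes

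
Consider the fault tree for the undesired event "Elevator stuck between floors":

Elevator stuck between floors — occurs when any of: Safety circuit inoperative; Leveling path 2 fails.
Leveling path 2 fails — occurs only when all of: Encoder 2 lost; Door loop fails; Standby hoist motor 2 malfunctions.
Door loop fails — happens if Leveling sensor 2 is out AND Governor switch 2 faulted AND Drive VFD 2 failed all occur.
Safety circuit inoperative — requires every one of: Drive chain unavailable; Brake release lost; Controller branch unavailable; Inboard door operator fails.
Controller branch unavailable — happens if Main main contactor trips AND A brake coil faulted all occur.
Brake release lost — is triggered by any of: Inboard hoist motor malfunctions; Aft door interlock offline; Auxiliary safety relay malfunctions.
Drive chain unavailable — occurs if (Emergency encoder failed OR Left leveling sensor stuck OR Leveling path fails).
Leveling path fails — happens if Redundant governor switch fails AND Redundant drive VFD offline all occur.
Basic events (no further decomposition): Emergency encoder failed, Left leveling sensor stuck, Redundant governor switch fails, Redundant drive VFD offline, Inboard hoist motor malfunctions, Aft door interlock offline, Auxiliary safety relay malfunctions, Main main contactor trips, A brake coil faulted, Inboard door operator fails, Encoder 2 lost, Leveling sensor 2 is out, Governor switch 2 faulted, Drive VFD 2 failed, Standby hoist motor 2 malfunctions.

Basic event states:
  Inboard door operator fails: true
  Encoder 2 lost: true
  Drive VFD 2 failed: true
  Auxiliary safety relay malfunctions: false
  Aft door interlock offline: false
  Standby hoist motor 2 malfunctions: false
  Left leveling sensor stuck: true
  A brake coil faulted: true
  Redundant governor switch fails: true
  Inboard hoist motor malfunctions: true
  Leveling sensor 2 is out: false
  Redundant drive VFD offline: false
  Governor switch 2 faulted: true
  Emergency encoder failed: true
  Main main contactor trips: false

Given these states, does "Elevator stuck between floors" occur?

Leveling path fails [AND]: Redundant governor switch fails=occurs, Redundant drive VFD offline=not → not all inputs occur → does not occur.
Drive chain unavailable [OR]: Emergency encoder failed=occurs, Left leveling sensor stuck=occurs, Leveling path fails=not → at least one input occurs → occurs.
Brake release lost [OR]: Inboard hoist motor malfunctions=occurs, Aft door interlock offline=not, Auxiliary safety relay malfunctions=not → at least one input occurs → occurs.
Controller branch unavailable [AND]: Main main contactor trips=not, A brake coil faulted=occurs → not all inputs occur → does not occur.
Safety circuit inoperative [AND]: Drive chain unavailable=occurs, Brake release lost=occurs, Controller branch unavailable=not, Inboard door operator fails=occurs → not all inputs occur → does not occur.
Door loop fails [AND]: Leveling sensor 2 is out=not, Governor switch 2 faulted=occurs, Drive VFD 2 failed=occurs → not all inputs occur → does not occur.
Leveling path 2 fails [AND]: Encoder 2 lost=occurs, Door loop fails=not, Standby hoist motor 2 malfunctions=not → not all inputs occur → does not occur.
Elevator stuck between floors [OR]: Safety circuit inoperative=not, Leveling path 2 fails=not → no input occurs → does not occur.

No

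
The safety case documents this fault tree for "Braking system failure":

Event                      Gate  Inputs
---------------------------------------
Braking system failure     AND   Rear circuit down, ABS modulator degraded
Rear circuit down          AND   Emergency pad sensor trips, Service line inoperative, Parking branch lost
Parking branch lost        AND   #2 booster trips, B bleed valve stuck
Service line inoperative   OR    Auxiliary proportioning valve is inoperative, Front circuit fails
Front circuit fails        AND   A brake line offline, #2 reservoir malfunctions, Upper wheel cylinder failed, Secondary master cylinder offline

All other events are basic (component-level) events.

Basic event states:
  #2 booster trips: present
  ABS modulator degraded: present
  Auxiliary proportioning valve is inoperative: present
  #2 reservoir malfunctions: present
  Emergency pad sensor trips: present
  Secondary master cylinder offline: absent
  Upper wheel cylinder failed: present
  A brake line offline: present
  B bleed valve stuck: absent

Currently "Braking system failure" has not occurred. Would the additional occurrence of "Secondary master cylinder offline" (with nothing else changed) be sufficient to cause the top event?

No

Counterfactual: set "Secondary master cylinder offline" to occurred.
Front circuit fails [AND]: A brake line offline=occurs, #2 reservoir malfunctions=occurs, Upper wheel cylinder failed=occurs, Secondary master cylinder offline=occurs → all inputs occur → occurs.
Service line inoperative [OR]: Auxiliary proportioning valve is inoperative=occurs, Front circuit fails=occurs → at least one input occurs → occurs.
Parking branch lost [AND]: #2 booster trips=occurs, B bleed valve stuck=not → not all inputs occur → does not occur.
Rear circuit down [AND]: Emergency pad sensor trips=occurs, Service line inoperative=occurs, Parking branch lost=not → not all inputs occur → does not occur.
Braking system failure [AND]: Rear circuit down=not, ABS modulator degraded=occurs → not all inputs occur → does not occur.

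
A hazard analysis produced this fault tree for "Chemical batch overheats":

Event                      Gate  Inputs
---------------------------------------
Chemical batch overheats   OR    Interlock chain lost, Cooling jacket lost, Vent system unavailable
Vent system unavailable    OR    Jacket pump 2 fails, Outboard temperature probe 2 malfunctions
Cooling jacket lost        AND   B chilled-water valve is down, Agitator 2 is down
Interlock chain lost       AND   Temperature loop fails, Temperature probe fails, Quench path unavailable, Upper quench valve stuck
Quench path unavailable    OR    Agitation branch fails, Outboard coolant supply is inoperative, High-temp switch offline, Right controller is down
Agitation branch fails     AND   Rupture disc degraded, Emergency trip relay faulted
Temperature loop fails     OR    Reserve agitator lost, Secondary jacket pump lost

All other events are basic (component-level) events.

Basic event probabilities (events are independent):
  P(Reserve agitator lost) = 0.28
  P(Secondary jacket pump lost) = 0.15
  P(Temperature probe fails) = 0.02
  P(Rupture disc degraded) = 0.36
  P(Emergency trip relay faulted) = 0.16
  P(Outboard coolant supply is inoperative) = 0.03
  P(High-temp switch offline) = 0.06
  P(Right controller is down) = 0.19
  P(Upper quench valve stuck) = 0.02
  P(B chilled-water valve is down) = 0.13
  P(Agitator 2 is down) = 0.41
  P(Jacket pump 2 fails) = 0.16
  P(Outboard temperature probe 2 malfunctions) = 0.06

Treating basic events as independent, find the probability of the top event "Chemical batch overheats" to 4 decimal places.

P(Temperature loop fails) [OR] = 1 − (1−0.28) × (1−0.15) = 0.388000
P(Agitation branch fails) [AND] = 0.36 × 0.16 = 0.057600
P(Quench path unavailable) [OR] = 1 − (1−0.057600) × (1−0.03) × (1−0.06) × (1−0.19) = 0.303983
P(Interlock chain lost) [AND] = 0.388000 × 0.02 × 0.303983 × 0.02 = 0.000047
P(Cooling jacket lost) [AND] = 0.13 × 0.41 = 0.053300
P(Vent system unavailable) [OR] = 1 − (1−0.16) × (1−0.06) = 0.210400
P(Chemical batch overheats) [OR] = 1 − (1−0.000047) × (1−0.053300) × (1−0.210400) = 0.252521
Rounded to 4 decimal places: P(Chemical batch overheats) ≈ 0.2525.

0.2525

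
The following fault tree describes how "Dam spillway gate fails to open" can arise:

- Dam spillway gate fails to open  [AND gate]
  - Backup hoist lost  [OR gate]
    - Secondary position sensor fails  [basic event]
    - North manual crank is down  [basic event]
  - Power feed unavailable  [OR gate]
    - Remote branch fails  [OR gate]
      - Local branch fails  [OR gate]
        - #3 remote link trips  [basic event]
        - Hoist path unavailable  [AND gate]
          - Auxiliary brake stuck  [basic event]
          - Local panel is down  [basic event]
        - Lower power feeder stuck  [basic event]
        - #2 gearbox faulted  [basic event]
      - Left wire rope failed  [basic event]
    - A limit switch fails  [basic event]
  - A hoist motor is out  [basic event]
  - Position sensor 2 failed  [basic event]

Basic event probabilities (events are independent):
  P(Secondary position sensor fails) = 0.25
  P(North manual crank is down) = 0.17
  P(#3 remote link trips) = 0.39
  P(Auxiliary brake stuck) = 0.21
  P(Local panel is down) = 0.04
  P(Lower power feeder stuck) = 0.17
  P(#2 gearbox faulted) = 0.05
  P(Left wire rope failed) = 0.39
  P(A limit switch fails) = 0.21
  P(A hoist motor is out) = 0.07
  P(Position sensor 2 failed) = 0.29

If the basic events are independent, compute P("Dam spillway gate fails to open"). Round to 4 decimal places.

P(Backup hoist lost) [OR] = 1 − (1−0.25) × (1−0.17) = 0.377500
P(Hoist path unavailable) [AND] = 0.21 × 0.04 = 0.008400
P(Local branch fails) [OR] = 1 − (1−0.39) × (1−0.008400) × (1−0.17) × (1−0.05) = 0.523055
P(Remote branch fails) [OR] = 1 − (1−0.523055) × (1−0.39) = 0.709064
P(Power feed unavailable) [OR] = 1 − (1−0.709064) × (1−0.21) = 0.770161
P(Dam spillway gate fails to open) [AND] = 0.377500 × 0.770161 × 0.07 × 0.29 = 0.005902
Rounded to 4 decimal places: P(Dam spillway gate fails to open) ≈ 0.0059.

0.0059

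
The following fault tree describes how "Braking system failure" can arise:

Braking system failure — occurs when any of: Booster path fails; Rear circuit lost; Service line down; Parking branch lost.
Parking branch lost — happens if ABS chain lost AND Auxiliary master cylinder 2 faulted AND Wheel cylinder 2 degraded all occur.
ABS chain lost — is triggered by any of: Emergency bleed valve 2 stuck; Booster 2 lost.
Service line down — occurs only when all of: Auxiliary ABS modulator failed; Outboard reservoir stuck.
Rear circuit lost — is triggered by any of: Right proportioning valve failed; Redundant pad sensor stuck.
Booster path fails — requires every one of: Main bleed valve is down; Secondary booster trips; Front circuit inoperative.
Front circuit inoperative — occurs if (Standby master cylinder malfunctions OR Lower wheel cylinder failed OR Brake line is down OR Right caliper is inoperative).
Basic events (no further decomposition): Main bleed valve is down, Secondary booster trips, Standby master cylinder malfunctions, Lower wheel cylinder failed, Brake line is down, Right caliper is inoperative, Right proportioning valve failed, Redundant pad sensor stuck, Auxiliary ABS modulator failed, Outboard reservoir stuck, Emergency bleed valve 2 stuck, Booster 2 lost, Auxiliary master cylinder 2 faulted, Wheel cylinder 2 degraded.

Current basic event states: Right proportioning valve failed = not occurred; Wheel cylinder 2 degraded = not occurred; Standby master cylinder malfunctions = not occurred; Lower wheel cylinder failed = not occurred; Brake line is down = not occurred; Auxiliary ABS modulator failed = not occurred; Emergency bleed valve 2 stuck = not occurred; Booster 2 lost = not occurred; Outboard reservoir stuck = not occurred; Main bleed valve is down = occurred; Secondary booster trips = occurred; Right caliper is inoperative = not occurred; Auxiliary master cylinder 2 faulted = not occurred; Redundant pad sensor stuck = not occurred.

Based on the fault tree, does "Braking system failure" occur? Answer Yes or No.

No

Front circuit inoperative [OR]: Standby master cylinder malfunctions=not, Lower wheel cylinder failed=not, Brake line is down=not, Right caliper is inoperative=not → no input occurs → does not occur.
Booster path fails [AND]: Main bleed valve is down=occurs, Secondary booster trips=occurs, Front circuit inoperative=not → not all inputs occur → does not occur.
Rear circuit lost [OR]: Right proportioning valve failed=not, Redundant pad sensor stuck=not → no input occurs → does not occur.
Service line down [AND]: Auxiliary ABS modulator failed=not, Outboard reservoir stuck=not → not all inputs occur → does not occur.
ABS chain lost [OR]: Emergency bleed valve 2 stuck=not, Booster 2 lost=not → no input occurs → does not occur.
Parking branch lost [AND]: ABS chain lost=not, Auxiliary master cylinder 2 faulted=not, Wheel cylinder 2 degraded=not → not all inputs occur → does not occur.
Braking system failure [OR]: Booster path fails=not, Rear circuit lost=not, Service line down=not, Parking branch lost=not → no input occurs → does not occur.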